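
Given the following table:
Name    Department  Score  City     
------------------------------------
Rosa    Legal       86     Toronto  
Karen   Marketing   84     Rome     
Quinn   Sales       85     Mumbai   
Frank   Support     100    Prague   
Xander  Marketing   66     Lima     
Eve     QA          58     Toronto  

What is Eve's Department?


Row 6: Eve
Department = QA

ANSWER: QA


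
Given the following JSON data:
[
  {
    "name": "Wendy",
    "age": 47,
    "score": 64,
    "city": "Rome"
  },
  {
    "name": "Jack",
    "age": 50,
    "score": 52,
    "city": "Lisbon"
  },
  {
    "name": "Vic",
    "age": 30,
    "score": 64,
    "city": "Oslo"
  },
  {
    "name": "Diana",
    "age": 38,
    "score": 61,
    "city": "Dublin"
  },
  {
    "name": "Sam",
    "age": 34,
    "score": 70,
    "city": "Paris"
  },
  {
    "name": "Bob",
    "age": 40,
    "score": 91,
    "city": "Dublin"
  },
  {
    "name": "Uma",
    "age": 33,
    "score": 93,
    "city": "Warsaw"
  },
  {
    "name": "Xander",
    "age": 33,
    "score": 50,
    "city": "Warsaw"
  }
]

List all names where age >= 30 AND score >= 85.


Checking both conditions:
  Wendy (age=47, score=64) -> no
  Jack (age=50, score=52) -> no
  Vic (age=30, score=64) -> no
  Diana (age=38, score=61) -> no
  Sam (age=34, score=70) -> no
  Bob (age=40, score=91) -> YES
  Uma (age=33, score=93) -> YES
  Xander (age=33, score=50) -> no


ANSWER: Bob, Uma


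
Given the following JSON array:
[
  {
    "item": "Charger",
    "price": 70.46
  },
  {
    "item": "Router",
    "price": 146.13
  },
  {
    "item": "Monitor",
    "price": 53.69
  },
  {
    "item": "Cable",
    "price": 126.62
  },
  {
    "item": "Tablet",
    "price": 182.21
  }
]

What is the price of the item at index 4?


Array index 4 -> Tablet
price = 182.21

ANSWER: 182.21


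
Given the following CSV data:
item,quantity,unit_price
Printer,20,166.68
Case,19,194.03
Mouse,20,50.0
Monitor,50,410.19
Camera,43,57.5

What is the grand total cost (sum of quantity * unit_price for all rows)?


Computing row totals:
  Printer: 20 * 166.68 = 3333.6
  Case: 19 * 194.03 = 3686.57
  Mouse: 20 * 50.0 = 1000.0
  Monitor: 50 * 410.19 = 20509.5
  Camera: 43 * 57.5 = 2472.5
Grand total = 3333.6 + 3686.57 + 1000.0 + 20509.5 + 2472.5 = 31002.17

ANSWER: 31002.17


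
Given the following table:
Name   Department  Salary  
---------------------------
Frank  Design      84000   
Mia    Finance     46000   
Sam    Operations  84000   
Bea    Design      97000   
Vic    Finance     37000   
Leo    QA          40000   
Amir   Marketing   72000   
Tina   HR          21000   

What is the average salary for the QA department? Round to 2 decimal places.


QA department members:
  Leo: 40000
Sum = 40000
Count = 1
Average = 40000 / 1 = 40000.00

ANSWER: 40000.00


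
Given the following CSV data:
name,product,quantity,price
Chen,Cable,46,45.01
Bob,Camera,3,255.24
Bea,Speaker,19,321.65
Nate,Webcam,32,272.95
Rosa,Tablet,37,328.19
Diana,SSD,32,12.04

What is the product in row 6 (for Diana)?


Row 6: Diana
Column 'product' = SSD

ANSWER: SSD


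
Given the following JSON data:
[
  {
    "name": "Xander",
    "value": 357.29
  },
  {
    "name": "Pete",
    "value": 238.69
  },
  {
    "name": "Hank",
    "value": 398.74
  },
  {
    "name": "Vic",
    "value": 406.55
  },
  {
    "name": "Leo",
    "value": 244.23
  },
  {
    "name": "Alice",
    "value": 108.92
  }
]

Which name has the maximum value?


Comparing values:
  Xander: 357.29
  Pete: 238.69
  Hank: 398.74
  Vic: 406.55
  Leo: 244.23
  Alice: 108.92
Maximum: Vic (406.55)

ANSWER: Vic


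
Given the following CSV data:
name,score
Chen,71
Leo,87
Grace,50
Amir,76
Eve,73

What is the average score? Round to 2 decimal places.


Scores: 71, 87, 50, 76, 73
Sum = 357
Count = 5
Average = 357 / 5 = 71.40

ANSWER: 71.40


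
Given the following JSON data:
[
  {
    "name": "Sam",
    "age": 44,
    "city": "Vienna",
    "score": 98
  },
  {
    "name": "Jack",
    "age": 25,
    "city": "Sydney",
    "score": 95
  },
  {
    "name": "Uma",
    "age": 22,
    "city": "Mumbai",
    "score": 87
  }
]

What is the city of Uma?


Looking up record where name = Uma
Record index: 2
Field 'city' = Mumbai

ANSWER: Mumbai


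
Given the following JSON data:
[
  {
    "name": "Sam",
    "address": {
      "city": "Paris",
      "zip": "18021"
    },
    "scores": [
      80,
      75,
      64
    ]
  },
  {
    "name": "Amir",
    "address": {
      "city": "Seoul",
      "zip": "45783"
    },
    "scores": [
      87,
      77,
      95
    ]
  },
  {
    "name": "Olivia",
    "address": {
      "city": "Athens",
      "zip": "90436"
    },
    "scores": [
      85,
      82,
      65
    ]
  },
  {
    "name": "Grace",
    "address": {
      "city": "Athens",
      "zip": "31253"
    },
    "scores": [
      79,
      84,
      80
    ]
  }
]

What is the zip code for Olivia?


Path: records[2].address.zip
Value: 90436

ANSWER: 90436


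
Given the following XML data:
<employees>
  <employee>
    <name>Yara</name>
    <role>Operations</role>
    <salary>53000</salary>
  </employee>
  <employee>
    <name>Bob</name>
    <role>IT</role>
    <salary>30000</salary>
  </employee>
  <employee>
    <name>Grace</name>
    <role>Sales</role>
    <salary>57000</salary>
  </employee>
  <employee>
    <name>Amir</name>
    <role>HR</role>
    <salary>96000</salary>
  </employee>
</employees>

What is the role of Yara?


Searching for <employee> with <name>Yara</name>
Found at position 1
<role>Operations</role>

ANSWER: Operations


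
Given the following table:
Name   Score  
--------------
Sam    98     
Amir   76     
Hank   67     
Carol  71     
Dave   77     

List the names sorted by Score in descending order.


Sorting by Score (descending):
  Sam: 98
  Dave: 77
  Amir: 76
  Carol: 71
  Hank: 67


ANSWER: Sam, Dave, Amir, Carol, Hank


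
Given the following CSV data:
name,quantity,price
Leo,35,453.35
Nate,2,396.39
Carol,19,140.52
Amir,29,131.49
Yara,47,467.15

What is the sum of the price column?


Values in 'price' column:
  Row 1: 453.35
  Row 2: 396.39
  Row 3: 140.52
  Row 4: 131.49
  Row 5: 467.15
Sum = 453.35 + 396.39 + 140.52 + 131.49 + 467.15 = 1588.9

ANSWER: 1588.9


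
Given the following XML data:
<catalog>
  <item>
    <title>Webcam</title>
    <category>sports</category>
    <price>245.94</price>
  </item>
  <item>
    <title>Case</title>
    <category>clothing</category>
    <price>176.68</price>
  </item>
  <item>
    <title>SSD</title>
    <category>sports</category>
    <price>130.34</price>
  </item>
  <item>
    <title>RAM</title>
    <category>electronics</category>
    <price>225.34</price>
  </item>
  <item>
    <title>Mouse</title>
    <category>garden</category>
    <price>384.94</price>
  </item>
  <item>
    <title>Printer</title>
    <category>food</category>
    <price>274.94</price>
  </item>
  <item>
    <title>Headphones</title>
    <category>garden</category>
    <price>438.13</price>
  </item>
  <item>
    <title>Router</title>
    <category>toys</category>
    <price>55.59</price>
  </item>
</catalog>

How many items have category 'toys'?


Scanning <item> elements for <category>toys</category>:
  Item 8: Router -> MATCH
Count: 1

ANSWER: 1


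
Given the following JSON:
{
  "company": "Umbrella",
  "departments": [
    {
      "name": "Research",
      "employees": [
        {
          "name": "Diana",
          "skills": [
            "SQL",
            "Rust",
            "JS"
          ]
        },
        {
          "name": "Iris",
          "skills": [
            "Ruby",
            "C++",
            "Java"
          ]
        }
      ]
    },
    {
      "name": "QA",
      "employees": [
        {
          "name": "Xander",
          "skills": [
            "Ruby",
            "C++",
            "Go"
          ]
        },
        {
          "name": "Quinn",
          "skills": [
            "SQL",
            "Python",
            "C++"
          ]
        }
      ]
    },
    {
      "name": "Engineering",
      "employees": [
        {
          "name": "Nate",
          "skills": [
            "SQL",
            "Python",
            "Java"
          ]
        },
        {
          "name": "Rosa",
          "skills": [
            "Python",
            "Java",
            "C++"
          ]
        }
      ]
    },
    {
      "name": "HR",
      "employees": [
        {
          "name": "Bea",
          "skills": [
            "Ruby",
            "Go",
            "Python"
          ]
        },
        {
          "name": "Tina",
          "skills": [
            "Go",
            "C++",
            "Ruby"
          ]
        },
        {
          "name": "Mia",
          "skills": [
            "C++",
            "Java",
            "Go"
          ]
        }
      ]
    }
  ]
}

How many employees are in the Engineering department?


Path: departments[2].employees
Count: 2

ANSWER: 2


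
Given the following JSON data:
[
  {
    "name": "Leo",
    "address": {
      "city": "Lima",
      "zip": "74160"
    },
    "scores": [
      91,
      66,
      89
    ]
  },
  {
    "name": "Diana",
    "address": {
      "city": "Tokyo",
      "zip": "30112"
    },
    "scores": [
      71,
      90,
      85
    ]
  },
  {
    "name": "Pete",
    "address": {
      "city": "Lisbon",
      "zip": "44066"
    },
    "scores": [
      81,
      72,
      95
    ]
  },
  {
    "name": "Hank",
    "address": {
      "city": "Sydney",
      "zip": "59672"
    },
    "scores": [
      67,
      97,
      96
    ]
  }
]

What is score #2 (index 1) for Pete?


Path: records[2].scores[1]
Value: 72

ANSWER: 72


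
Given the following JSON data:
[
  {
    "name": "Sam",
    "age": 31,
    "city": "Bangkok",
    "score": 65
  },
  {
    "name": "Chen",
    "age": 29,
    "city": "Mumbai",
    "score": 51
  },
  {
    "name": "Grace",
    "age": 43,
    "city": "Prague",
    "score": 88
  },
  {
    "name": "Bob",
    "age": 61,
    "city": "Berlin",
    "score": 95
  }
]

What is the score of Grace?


Looking up record where name = Grace
Record index: 2
Field 'score' = 88

ANSWER: 88


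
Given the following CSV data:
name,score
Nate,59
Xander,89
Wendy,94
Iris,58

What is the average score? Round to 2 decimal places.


Scores: 59, 89, 94, 58
Sum = 300
Count = 4
Average = 300 / 4 = 75.00

ANSWER: 75.00


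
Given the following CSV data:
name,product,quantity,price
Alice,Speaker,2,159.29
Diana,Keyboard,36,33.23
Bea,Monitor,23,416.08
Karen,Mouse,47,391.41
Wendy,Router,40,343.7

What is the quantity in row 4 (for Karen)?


Row 4: Karen
Column 'quantity' = 47

ANSWER: 47


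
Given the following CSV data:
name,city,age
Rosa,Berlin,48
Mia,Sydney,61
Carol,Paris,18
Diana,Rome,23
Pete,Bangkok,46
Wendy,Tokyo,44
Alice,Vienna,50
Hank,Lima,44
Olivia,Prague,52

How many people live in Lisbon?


Scanning city column for 'Lisbon':
Total matches: 0

ANSWER: 0


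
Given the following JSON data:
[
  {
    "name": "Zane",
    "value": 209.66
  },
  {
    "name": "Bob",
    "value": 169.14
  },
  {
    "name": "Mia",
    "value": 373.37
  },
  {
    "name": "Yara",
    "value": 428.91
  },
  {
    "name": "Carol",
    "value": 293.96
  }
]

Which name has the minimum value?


Comparing values:
  Zane: 209.66
  Bob: 169.14
  Mia: 373.37
  Yara: 428.91
  Carol: 293.96
Minimum: Bob (169.14)

ANSWER: Bob


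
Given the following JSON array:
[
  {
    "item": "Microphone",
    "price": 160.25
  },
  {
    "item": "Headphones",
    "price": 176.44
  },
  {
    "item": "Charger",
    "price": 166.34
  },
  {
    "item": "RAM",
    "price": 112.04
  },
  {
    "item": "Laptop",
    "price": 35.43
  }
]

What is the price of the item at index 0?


Array index 0 -> Microphone
price = 160.25

ANSWER: 160.25


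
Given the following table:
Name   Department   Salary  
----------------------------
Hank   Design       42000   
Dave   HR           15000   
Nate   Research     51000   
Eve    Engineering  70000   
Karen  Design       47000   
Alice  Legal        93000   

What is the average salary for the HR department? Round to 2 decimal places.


HR department members:
  Dave: 15000
Sum = 15000
Count = 1
Average = 15000 / 1 = 15000.00

ANSWER: 15000.00


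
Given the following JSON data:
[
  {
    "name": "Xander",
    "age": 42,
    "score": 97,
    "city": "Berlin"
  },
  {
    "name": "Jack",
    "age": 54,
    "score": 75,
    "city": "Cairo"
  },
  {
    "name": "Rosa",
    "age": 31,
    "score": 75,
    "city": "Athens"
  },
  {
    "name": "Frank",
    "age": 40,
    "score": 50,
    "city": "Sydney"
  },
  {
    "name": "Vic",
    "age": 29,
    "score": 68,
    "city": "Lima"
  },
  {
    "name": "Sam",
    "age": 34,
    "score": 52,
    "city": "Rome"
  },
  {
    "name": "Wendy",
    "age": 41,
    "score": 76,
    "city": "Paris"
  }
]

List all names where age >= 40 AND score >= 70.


Checking both conditions:
  Xander (age=42, score=97) -> YES
  Jack (age=54, score=75) -> YES
  Rosa (age=31, score=75) -> no
  Frank (age=40, score=50) -> no
  Vic (age=29, score=68) -> no
  Sam (age=34, score=52) -> no
  Wendy (age=41, score=76) -> YES


ANSWER: Xander, Jack, Wendy


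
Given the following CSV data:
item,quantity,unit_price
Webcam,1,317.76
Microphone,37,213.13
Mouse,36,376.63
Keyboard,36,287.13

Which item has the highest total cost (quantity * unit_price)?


Computing row totals:
  Webcam: 317.76
  Microphone: 7885.81
  Mouse: 13558.68
  Keyboard: 10336.68
Maximum: Mouse (13558.68)

ANSWER: Mouse


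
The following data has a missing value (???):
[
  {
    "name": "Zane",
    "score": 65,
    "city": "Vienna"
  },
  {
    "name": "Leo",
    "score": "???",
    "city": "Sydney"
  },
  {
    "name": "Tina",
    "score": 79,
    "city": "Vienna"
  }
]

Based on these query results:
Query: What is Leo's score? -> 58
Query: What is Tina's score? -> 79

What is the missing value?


The missing value is Leo's score
From query: Leo's score = 58

ANSWER: 58


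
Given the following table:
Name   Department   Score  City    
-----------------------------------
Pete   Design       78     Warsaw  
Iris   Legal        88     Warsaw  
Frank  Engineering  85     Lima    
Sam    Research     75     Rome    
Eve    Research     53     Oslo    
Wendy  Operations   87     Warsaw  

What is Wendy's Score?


Row 6: Wendy
Score = 87

ANSWER: 87


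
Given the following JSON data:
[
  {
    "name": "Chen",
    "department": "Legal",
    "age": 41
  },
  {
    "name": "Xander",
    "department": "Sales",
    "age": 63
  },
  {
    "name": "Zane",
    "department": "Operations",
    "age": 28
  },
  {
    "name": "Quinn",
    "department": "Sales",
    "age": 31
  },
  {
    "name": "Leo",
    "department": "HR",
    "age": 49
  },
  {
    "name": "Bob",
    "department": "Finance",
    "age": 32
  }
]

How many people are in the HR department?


Scanning records for department = HR
  Record 4: Leo
Count: 1

ANSWER: 1


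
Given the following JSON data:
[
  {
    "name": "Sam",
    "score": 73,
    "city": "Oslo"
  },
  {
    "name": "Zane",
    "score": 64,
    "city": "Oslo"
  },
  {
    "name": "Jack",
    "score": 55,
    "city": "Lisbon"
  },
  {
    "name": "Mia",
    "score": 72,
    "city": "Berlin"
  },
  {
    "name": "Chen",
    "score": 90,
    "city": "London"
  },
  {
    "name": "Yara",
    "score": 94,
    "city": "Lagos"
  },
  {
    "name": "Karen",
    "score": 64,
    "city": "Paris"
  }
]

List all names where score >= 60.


Filtering records where score >= 60:
  Sam (score=73) -> YES
  Zane (score=64) -> YES
  Jack (score=55) -> no
  Mia (score=72) -> YES
  Chen (score=90) -> YES
  Yara (score=94) -> YES
  Karen (score=64) -> YES


ANSWER: Sam, Zane, Mia, Chen, Yara, Karen


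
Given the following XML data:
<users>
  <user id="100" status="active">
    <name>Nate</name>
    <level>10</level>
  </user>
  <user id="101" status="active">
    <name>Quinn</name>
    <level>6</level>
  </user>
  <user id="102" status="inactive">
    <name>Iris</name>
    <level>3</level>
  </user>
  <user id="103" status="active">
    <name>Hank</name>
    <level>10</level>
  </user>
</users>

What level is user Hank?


Finding user: Hank
<level>10</level>

ANSWER: 10


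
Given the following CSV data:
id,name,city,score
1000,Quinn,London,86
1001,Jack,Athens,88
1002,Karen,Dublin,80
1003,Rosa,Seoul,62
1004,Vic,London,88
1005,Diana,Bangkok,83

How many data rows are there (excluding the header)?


Counting rows (excluding header):
Header: id,name,city,score
Data rows: 6

ANSWER: 6


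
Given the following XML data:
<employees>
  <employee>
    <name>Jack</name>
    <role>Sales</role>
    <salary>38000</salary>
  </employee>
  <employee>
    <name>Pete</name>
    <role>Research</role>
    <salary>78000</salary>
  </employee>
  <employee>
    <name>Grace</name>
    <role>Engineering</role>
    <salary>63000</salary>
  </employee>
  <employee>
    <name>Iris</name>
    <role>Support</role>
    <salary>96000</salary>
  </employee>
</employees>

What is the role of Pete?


Searching for <employee> with <name>Pete</name>
Found at position 2
<role>Research</role>

ANSWER: Research


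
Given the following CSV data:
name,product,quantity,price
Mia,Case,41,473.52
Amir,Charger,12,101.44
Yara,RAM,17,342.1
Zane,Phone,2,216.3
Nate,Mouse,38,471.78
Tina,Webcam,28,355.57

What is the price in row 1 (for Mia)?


Row 1: Mia
Column 'price' = 473.52

ANSWER: 473.52


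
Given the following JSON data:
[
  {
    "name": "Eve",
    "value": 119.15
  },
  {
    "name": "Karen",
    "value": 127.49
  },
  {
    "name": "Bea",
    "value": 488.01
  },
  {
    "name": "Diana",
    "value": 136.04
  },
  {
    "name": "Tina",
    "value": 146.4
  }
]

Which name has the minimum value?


Comparing values:
  Eve: 119.15
  Karen: 127.49
  Bea: 488.01
  Diana: 136.04
  Tina: 146.4
Minimum: Eve (119.15)

ANSWER: Eve


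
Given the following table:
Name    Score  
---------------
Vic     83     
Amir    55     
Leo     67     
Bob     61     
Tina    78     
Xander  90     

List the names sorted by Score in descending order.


Sorting by Score (descending):
  Xander: 90
  Vic: 83
  Tina: 78
  Leo: 67
  Bob: 61
  Amir: 55


ANSWER: Xander, Vic, Tina, Leo, Bob, Amir


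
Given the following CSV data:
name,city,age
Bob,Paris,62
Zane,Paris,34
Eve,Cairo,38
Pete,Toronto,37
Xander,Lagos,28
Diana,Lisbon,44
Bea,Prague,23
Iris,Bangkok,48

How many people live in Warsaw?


Scanning city column for 'Warsaw':
Total matches: 0

ANSWER: 0


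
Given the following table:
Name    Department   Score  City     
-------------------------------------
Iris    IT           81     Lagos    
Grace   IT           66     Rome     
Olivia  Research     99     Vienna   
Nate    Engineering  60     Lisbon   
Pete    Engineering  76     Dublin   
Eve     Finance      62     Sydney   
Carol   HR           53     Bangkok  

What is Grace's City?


Row 2: Grace
City = Rome

ANSWER: Rome


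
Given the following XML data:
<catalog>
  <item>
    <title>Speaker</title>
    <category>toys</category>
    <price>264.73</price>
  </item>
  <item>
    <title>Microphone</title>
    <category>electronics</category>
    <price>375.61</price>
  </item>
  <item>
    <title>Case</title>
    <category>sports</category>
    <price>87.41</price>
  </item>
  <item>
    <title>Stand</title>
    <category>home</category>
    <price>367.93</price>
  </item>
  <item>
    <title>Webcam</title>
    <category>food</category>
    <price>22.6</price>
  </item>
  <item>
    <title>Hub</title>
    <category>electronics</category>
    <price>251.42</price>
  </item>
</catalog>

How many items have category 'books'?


Scanning <item> elements for <category>books</category>:
Count: 0

ANSWER: 0


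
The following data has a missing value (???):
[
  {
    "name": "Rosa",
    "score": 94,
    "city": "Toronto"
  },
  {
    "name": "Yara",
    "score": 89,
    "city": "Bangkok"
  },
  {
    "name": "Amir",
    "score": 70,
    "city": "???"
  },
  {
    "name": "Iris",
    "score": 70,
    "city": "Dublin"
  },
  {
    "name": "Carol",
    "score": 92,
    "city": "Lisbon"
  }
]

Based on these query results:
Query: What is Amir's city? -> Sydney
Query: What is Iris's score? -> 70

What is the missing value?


The missing value is Amir's city
From query: Amir's city = Sydney

ANSWER: Sydney


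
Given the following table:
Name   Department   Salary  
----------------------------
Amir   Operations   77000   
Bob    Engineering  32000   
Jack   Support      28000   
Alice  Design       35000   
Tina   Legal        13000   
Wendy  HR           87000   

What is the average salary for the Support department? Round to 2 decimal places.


Support department members:
  Jack: 28000
Sum = 28000
Count = 1
Average = 28000 / 1 = 28000.00

ANSWER: 28000.00


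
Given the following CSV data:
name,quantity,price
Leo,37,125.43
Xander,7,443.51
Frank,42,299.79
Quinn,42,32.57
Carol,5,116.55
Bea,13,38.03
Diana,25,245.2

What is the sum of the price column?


Values in 'price' column:
  Row 1: 125.43
  Row 2: 443.51
  Row 3: 299.79
  Row 4: 32.57
  Row 5: 116.55
  Row 6: 38.03
  Row 7: 245.2
Sum = 125.43 + 443.51 + 299.79 + 32.57 + 116.55 + 38.03 + 245.2 = 1301.08

ANSWER: 1301.08


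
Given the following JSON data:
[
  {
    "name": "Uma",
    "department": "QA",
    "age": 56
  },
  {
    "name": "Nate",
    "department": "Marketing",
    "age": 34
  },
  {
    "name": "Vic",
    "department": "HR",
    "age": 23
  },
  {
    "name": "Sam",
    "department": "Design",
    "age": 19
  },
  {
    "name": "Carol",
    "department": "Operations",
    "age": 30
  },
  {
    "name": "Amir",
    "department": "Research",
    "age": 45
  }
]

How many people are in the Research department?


Scanning records for department = Research
  Record 5: Amir
Count: 1

ANSWER: 1


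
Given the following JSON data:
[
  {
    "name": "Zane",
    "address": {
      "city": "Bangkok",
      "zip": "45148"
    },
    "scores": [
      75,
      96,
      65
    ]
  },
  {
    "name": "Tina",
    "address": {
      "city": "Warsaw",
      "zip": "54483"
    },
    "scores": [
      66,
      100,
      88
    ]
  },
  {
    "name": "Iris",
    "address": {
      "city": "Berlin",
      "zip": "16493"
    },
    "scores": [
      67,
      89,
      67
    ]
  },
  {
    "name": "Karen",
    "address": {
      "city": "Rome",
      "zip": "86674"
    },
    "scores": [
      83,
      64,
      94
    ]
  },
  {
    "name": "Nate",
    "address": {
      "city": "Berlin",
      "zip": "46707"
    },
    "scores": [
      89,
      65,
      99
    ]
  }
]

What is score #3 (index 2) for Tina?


Path: records[1].scores[2]
Value: 88

ANSWER: 88


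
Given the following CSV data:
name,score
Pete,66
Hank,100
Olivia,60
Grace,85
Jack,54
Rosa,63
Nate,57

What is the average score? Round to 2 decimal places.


Scores: 66, 100, 60, 85, 54, 63, 57
Sum = 485
Count = 7
Average = 485 / 7 = 69.29

ANSWER: 69.29


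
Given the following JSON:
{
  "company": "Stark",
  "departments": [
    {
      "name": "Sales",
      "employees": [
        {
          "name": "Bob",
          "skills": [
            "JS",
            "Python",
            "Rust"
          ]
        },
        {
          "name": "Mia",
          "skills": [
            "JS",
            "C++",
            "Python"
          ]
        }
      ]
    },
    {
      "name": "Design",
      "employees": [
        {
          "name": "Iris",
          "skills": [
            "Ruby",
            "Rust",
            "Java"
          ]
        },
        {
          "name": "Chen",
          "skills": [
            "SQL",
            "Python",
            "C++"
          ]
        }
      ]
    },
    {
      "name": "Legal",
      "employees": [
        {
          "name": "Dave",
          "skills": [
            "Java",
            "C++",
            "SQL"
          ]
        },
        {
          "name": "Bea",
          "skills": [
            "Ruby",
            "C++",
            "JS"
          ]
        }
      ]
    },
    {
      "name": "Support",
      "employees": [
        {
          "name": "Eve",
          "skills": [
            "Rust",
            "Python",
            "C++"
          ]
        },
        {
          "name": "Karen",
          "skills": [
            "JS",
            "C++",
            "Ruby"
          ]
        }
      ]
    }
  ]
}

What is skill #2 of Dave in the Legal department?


Path: departments[2].employees[0].skills[1]
Value: C++

ANSWER: C++


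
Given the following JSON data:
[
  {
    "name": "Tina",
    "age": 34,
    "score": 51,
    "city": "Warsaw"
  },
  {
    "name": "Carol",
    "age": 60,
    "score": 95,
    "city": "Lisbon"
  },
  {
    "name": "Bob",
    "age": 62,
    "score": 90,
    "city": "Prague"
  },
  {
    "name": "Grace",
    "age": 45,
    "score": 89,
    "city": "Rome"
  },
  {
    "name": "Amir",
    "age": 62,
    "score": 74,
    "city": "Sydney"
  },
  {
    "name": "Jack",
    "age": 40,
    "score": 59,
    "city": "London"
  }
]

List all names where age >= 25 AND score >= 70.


Checking both conditions:
  Tina (age=34, score=51) -> no
  Carol (age=60, score=95) -> YES
  Bob (age=62, score=90) -> YES
  Grace (age=45, score=89) -> YES
  Amir (age=62, score=74) -> YES
  Jack (age=40, score=59) -> no


ANSWER: Carol, Bob, Grace, Amir


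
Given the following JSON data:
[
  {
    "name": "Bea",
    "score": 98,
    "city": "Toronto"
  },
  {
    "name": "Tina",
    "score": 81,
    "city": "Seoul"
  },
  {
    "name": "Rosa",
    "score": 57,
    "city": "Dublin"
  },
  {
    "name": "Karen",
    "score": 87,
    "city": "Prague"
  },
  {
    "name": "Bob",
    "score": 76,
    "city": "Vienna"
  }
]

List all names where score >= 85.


Filtering records where score >= 85:
  Bea (score=98) -> YES
  Tina (score=81) -> no
  Rosa (score=57) -> no
  Karen (score=87) -> YES
  Bob (score=76) -> no


ANSWER: Bea, Karen


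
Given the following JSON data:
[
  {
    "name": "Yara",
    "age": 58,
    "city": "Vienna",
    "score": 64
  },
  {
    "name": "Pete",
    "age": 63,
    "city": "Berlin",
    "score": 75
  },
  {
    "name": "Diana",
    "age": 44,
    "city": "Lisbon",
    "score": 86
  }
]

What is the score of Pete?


Looking up record where name = Pete
Record index: 1
Field 'score' = 75

ANSWER: 75


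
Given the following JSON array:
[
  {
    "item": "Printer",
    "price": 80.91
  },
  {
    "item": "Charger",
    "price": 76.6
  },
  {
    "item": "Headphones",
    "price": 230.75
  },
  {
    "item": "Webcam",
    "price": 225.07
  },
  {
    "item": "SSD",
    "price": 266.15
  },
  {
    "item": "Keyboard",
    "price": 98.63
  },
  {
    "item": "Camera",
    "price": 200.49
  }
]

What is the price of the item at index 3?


Array index 3 -> Webcam
price = 225.07

ANSWER: 225.07


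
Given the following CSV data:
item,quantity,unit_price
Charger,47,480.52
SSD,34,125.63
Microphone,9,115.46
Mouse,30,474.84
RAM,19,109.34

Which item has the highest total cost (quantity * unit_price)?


Computing row totals:
  Charger: 22584.44
  SSD: 4271.42
  Microphone: 1039.14
  Mouse: 14245.2
  RAM: 2077.46
Maximum: Charger (22584.44)

ANSWER: Charger


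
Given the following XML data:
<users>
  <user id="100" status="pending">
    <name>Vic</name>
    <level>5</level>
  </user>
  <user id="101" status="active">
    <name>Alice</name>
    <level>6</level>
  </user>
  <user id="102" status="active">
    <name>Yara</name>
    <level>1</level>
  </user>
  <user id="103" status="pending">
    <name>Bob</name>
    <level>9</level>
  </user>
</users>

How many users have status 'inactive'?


Counting users with status='inactive':
Count: 0

ANSWER: 0


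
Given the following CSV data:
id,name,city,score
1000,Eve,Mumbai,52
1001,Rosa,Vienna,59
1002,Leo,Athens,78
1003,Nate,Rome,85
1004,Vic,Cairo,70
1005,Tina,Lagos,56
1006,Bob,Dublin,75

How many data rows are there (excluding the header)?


Counting rows (excluding header):
Header: id,name,city,score
Data rows: 7

ANSWER: 7


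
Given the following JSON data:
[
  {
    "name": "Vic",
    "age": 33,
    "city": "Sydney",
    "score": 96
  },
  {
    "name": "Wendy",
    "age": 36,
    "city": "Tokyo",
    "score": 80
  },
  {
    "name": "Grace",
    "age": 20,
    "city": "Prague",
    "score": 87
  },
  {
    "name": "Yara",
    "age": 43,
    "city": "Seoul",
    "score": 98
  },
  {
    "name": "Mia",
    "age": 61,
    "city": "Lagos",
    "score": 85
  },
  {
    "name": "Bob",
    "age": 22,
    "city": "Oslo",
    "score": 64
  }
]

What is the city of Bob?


Looking up record where name = Bob
Record index: 5
Field 'city' = Oslo

ANSWER: Oslo


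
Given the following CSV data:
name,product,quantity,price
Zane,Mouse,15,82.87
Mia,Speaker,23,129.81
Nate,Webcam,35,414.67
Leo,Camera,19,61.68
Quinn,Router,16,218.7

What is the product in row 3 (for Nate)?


Row 3: Nate
Column 'product' = Webcam

ANSWER: Webcam


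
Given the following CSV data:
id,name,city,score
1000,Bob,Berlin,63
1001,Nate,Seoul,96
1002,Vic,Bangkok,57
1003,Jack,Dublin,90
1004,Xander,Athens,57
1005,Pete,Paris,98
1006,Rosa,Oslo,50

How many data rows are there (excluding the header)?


Counting rows (excluding header):
Header: id,name,city,score
Data rows: 7

ANSWER: 7


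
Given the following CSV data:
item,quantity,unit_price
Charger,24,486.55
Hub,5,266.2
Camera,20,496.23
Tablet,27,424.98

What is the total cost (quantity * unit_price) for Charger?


Row: Charger
quantity = 24
unit_price = 486.55
total = 24 * 486.55 = 11677.2

ANSWER: 11677.2


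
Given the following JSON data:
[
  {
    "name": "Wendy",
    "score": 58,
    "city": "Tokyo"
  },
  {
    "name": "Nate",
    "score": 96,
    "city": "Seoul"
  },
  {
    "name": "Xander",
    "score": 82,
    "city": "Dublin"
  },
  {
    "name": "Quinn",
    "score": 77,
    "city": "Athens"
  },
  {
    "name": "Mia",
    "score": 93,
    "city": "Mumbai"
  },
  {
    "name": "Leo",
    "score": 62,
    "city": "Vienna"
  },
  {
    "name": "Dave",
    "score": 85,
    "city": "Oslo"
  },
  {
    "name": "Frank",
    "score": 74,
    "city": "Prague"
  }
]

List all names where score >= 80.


Filtering records where score >= 80:
  Wendy (score=58) -> no
  Nate (score=96) -> YES
  Xander (score=82) -> YES
  Quinn (score=77) -> no
  Mia (score=93) -> YES
  Leo (score=62) -> no
  Dave (score=85) -> YES
  Frank (score=74) -> no


ANSWER: Nate, Xander, Mia, Dave


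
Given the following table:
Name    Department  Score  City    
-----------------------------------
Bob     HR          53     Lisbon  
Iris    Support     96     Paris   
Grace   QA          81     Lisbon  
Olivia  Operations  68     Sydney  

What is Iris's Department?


Row 2: Iris
Department = Support

ANSWER: Support


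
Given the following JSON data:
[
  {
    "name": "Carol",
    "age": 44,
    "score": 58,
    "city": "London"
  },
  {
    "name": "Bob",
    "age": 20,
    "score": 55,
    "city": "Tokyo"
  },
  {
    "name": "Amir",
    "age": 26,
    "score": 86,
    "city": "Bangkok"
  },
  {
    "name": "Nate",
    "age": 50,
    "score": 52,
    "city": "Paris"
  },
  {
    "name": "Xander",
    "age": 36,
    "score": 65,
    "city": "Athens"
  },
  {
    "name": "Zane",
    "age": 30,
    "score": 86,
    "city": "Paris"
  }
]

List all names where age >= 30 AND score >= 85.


Checking both conditions:
  Carol (age=44, score=58) -> no
  Bob (age=20, score=55) -> no
  Amir (age=26, score=86) -> no
  Nate (age=50, score=52) -> no
  Xander (age=36, score=65) -> no
  Zane (age=30, score=86) -> YES


ANSWER: Zane


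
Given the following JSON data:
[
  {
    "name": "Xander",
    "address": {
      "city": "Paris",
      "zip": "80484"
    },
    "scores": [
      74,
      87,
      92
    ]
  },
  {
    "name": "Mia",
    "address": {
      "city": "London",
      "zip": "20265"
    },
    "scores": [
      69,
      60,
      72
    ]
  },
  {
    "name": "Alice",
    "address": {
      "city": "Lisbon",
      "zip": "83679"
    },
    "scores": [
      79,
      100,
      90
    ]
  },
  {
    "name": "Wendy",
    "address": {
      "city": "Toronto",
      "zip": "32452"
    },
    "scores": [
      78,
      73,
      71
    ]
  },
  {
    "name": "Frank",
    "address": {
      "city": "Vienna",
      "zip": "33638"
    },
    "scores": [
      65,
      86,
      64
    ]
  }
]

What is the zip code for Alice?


Path: records[2].address.zip
Value: 83679

ANSWER: 83679


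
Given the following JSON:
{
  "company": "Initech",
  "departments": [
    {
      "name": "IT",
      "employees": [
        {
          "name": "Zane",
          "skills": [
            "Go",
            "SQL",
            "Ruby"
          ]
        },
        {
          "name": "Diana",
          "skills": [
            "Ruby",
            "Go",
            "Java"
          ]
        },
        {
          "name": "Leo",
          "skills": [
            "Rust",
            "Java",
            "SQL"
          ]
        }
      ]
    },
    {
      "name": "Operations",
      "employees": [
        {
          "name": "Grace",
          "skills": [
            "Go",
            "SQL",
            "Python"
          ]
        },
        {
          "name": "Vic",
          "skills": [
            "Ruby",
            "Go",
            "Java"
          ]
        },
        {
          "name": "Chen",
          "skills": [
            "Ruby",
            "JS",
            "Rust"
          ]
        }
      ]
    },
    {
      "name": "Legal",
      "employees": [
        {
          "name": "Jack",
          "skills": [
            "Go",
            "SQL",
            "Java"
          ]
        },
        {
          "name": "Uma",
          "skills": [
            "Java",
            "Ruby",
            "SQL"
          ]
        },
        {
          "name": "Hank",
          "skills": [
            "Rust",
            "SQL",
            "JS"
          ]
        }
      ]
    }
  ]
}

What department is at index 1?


Path: departments[1].name
Value: Operations

ANSWER: Operations


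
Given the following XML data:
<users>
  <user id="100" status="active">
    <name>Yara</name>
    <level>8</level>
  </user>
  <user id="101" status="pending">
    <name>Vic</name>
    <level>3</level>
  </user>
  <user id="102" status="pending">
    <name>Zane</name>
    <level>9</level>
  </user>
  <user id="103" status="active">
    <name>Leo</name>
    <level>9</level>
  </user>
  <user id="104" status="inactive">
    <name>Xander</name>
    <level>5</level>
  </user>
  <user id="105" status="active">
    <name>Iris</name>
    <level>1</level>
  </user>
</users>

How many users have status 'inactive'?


Counting users with status='inactive':
  Xander (id=104) -> MATCH
Count: 1

ANSWER: 1


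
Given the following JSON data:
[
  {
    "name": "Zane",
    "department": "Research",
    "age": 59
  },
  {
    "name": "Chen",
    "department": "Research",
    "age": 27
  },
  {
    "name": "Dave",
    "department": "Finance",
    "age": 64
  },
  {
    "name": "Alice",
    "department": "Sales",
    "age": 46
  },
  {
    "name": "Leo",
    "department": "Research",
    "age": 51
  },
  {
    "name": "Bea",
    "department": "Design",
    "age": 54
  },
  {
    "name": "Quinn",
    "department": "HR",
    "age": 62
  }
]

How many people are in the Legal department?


Scanning records for department = Legal
  No matches found
Count: 0

ANSWER: 0


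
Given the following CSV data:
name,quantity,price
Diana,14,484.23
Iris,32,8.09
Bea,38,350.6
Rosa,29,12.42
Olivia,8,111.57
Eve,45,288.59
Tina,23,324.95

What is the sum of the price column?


Values in 'price' column:
  Row 1: 484.23
  Row 2: 8.09
  Row 3: 350.6
  Row 4: 12.42
  Row 5: 111.57
  Row 6: 288.59
  Row 7: 324.95
Sum = 484.23 + 8.09 + 350.6 + 12.42 + 111.57 + 288.59 + 324.95 = 1580.45

ANSWER: 1580.45


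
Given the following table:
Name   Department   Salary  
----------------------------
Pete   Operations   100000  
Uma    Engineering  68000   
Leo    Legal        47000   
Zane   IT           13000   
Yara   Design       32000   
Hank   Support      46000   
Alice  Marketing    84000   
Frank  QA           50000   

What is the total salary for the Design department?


Design department members:
  Yara: 32000
Total = 32000 = 32000

ANSWER: 32000


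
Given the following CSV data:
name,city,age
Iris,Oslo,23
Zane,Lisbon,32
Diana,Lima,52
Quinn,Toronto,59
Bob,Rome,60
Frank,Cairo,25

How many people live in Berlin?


Scanning city column for 'Berlin':
Total matches: 0

ANSWER: 0


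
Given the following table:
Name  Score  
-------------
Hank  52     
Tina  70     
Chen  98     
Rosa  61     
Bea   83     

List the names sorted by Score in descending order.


Sorting by Score (descending):
  Chen: 98
  Bea: 83
  Tina: 70
  Rosa: 61
  Hank: 52


ANSWER: Chen, Bea, Tina, Rosa, Hank


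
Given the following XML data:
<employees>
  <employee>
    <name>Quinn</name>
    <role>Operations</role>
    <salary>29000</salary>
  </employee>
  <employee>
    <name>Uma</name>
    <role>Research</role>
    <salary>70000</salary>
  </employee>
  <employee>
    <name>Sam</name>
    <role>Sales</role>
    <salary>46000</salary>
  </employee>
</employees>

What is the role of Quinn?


Searching for <employee> with <name>Quinn</name>
Found at position 1
<role>Operations</role>

ANSWER: Operations


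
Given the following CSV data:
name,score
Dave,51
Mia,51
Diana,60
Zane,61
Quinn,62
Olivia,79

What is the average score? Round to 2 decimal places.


Scores: 51, 51, 60, 61, 62, 79
Sum = 364
Count = 6
Average = 364 / 6 = 60.67

ANSWER: 60.67


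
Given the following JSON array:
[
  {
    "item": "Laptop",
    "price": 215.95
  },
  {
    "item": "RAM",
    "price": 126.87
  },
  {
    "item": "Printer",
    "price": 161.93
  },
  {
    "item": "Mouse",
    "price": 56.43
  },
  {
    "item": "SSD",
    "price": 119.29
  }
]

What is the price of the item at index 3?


Array index 3 -> Mouse
price = 56.43

ANSWER: 56.43


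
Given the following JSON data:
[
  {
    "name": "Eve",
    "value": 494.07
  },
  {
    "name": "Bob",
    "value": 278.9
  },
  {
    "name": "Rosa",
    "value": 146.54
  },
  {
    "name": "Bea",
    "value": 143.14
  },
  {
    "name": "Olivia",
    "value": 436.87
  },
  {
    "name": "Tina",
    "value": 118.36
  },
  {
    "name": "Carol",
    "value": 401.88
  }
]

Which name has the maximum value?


Comparing values:
  Eve: 494.07
  Bob: 278.9
  Rosa: 146.54
  Bea: 143.14
  Olivia: 436.87
  Tina: 118.36
  Carol: 401.88
Maximum: Eve (494.07)

ANSWER: Eve


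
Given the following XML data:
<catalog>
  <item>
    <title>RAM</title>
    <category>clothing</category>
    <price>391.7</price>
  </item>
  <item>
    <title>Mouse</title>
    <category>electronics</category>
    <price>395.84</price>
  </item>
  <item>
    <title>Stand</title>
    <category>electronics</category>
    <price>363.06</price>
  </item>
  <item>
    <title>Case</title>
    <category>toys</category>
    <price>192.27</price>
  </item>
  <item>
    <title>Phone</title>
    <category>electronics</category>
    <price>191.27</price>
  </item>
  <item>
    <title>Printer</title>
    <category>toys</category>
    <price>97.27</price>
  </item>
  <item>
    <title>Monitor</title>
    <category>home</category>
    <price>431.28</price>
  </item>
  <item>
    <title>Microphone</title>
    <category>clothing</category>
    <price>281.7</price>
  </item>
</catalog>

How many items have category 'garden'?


Scanning <item> elements for <category>garden</category>:
Count: 0

ANSWER: 0


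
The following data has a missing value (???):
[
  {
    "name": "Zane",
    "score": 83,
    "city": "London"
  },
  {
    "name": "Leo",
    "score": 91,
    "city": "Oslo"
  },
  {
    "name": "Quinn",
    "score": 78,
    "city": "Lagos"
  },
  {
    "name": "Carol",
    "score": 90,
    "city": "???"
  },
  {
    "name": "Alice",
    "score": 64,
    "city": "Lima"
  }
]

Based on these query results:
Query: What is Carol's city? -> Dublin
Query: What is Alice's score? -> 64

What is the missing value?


The missing value is Carol's city
From query: Carol's city = Dublin

ANSWER: Dublin
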